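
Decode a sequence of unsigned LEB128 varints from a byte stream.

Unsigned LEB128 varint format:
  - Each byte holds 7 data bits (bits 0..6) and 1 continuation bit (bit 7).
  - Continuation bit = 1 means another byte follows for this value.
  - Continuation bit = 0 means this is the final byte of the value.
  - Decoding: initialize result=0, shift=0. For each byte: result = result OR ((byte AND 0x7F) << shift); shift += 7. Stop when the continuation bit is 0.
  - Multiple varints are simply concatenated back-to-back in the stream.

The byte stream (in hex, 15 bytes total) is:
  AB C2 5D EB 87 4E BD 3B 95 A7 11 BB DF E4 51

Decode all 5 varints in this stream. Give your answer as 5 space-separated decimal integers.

  byte[0]=0xAB cont=1 payload=0x2B=43: acc |= 43<<0 -> acc=43 shift=7
  byte[1]=0xC2 cont=1 payload=0x42=66: acc |= 66<<7 -> acc=8491 shift=14
  byte[2]=0x5D cont=0 payload=0x5D=93: acc |= 93<<14 -> acc=1532203 shift=21 [end]
Varint 1: bytes[0:3] = AB C2 5D -> value 1532203 (3 byte(s))
  byte[3]=0xEB cont=1 payload=0x6B=107: acc |= 107<<0 -> acc=107 shift=7
  byte[4]=0x87 cont=1 payload=0x07=7: acc |= 7<<7 -> acc=1003 shift=14
  byte[5]=0x4E cont=0 payload=0x4E=78: acc |= 78<<14 -> acc=1278955 shift=21 [end]
Varint 2: bytes[3:6] = EB 87 4E -> value 1278955 (3 byte(s))
  byte[6]=0xBD cont=1 payload=0x3D=61: acc |= 61<<0 -> acc=61 shift=7
  byte[7]=0x3B cont=0 payload=0x3B=59: acc |= 59<<7 -> acc=7613 shift=14 [end]
Varint 3: bytes[6:8] = BD 3B -> value 7613 (2 byte(s))
  byte[8]=0x95 cont=1 payload=0x15=21: acc |= 21<<0 -> acc=21 shift=7
  byte[9]=0xA7 cont=1 payload=0x27=39: acc |= 39<<7 -> acc=5013 shift=14
  byte[10]=0x11 cont=0 payload=0x11=17: acc |= 17<<14 -> acc=283541 shift=21 [end]
Varint 4: bytes[8:11] = 95 A7 11 -> value 283541 (3 byte(s))
  byte[11]=0xBB cont=1 payload=0x3B=59: acc |= 59<<0 -> acc=59 shift=7
  byte[12]=0xDF cont=1 payload=0x5F=95: acc |= 95<<7 -> acc=12219 shift=14
  byte[13]=0xE4 cont=1 payload=0x64=100: acc |= 100<<14 -> acc=1650619 shift=21
  byte[14]=0x51 cont=0 payload=0x51=81: acc |= 81<<21 -> acc=171519931 shift=28 [end]
Varint 5: bytes[11:15] = BB DF E4 51 -> value 171519931 (4 byte(s))

Answer: 1532203 1278955 7613 283541 171519931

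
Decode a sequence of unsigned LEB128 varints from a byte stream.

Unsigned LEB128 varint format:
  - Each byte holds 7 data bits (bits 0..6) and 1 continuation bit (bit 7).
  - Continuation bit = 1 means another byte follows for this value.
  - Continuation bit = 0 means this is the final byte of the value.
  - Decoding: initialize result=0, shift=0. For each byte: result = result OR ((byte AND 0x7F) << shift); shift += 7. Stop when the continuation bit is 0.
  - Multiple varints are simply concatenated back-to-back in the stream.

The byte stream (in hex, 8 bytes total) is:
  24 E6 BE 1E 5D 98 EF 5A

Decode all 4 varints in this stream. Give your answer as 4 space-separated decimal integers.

  byte[0]=0x24 cont=0 payload=0x24=36: acc |= 36<<0 -> acc=36 shift=7 [end]
Varint 1: bytes[0:1] = 24 -> value 36 (1 byte(s))
  byte[1]=0xE6 cont=1 payload=0x66=102: acc |= 102<<0 -> acc=102 shift=7
  byte[2]=0xBE cont=1 payload=0x3E=62: acc |= 62<<7 -> acc=8038 shift=14
  byte[3]=0x1E cont=0 payload=0x1E=30: acc |= 30<<14 -> acc=499558 shift=21 [end]
Varint 2: bytes[1:4] = E6 BE 1E -> value 499558 (3 byte(s))
  byte[4]=0x5D cont=0 payload=0x5D=93: acc |= 93<<0 -> acc=93 shift=7 [end]
Varint 3: bytes[4:5] = 5D -> value 93 (1 byte(s))
  byte[5]=0x98 cont=1 payload=0x18=24: acc |= 24<<0 -> acc=24 shift=7
  byte[6]=0xEF cont=1 payload=0x6F=111: acc |= 111<<7 -> acc=14232 shift=14
  byte[7]=0x5A cont=0 payload=0x5A=90: acc |= 90<<14 -> acc=1488792 shift=21 [end]
Varint 4: bytes[5:8] = 98 EF 5A -> value 1488792 (3 byte(s))

Answer: 36 499558 93 1488792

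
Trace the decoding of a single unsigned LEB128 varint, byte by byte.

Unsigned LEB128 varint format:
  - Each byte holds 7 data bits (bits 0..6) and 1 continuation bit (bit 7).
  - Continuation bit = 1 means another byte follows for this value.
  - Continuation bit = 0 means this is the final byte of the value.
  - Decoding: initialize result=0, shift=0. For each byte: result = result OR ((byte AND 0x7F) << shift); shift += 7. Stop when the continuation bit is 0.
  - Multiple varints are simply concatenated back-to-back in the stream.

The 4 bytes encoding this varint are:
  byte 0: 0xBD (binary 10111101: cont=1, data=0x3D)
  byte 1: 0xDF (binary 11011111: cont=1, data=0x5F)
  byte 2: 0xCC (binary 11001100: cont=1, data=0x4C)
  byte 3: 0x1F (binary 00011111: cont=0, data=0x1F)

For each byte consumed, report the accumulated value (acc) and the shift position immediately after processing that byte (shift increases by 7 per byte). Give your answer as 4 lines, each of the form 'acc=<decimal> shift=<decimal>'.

Answer: acc=61 shift=7
acc=12221 shift=14
acc=1257405 shift=21
acc=66269117 shift=28

Derivation:
byte 0=0xBD: payload=0x3D=61, contrib = 61<<0 = 61; acc -> 61, shift -> 7
byte 1=0xDF: payload=0x5F=95, contrib = 95<<7 = 12160; acc -> 12221, shift -> 14
byte 2=0xCC: payload=0x4C=76, contrib = 76<<14 = 1245184; acc -> 1257405, shift -> 21
byte 3=0x1F: payload=0x1F=31, contrib = 31<<21 = 65011712; acc -> 66269117, shift -> 28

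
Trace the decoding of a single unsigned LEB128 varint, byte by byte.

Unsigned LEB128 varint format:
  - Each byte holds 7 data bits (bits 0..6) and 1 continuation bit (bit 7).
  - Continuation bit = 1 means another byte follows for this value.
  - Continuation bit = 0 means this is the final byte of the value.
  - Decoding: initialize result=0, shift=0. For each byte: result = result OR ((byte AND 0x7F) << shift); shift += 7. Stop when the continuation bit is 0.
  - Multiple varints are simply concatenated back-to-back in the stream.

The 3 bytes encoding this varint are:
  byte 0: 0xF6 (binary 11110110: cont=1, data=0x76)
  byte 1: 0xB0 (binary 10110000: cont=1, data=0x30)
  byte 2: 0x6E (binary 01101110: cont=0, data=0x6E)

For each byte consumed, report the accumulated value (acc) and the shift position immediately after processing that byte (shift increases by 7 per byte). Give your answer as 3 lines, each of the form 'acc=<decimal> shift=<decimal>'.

byte 0=0xF6: payload=0x76=118, contrib = 118<<0 = 118; acc -> 118, shift -> 7
byte 1=0xB0: payload=0x30=48, contrib = 48<<7 = 6144; acc -> 6262, shift -> 14
byte 2=0x6E: payload=0x6E=110, contrib = 110<<14 = 1802240; acc -> 1808502, shift -> 21

Answer: acc=118 shift=7
acc=6262 shift=14
acc=1808502 shift=21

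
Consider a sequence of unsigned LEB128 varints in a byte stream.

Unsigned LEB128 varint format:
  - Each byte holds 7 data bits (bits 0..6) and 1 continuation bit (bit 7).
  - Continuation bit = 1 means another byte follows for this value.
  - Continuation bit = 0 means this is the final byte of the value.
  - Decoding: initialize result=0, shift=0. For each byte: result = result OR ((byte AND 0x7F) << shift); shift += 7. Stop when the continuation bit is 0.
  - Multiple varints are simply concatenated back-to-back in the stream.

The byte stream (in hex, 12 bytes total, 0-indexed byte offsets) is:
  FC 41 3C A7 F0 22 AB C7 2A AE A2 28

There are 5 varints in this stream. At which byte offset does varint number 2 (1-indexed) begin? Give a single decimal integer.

  byte[0]=0xFC cont=1 payload=0x7C=124: acc |= 124<<0 -> acc=124 shift=7
  byte[1]=0x41 cont=0 payload=0x41=65: acc |= 65<<7 -> acc=8444 shift=14 [end]
Varint 1: bytes[0:2] = FC 41 -> value 8444 (2 byte(s))
  byte[2]=0x3C cont=0 payload=0x3C=60: acc |= 60<<0 -> acc=60 shift=7 [end]
Varint 2: bytes[2:3] = 3C -> value 60 (1 byte(s))
  byte[3]=0xA7 cont=1 payload=0x27=39: acc |= 39<<0 -> acc=39 shift=7
  byte[4]=0xF0 cont=1 payload=0x70=112: acc |= 112<<7 -> acc=14375 shift=14
  byte[5]=0x22 cont=0 payload=0x22=34: acc |= 34<<14 -> acc=571431 shift=21 [end]
Varint 3: bytes[3:6] = A7 F0 22 -> value 571431 (3 byte(s))
  byte[6]=0xAB cont=1 payload=0x2B=43: acc |= 43<<0 -> acc=43 shift=7
  byte[7]=0xC7 cont=1 payload=0x47=71: acc |= 71<<7 -> acc=9131 shift=14
  byte[8]=0x2A cont=0 payload=0x2A=42: acc |= 42<<14 -> acc=697259 shift=21 [end]
Varint 4: bytes[6:9] = AB C7 2A -> value 697259 (3 byte(s))
  byte[9]=0xAE cont=1 payload=0x2E=46: acc |= 46<<0 -> acc=46 shift=7
  byte[10]=0xA2 cont=1 payload=0x22=34: acc |= 34<<7 -> acc=4398 shift=14
  byte[11]=0x28 cont=0 payload=0x28=40: acc |= 40<<14 -> acc=659758 shift=21 [end]
Varint 5: bytes[9:12] = AE A2 28 -> value 659758 (3 byte(s))

Answer: 2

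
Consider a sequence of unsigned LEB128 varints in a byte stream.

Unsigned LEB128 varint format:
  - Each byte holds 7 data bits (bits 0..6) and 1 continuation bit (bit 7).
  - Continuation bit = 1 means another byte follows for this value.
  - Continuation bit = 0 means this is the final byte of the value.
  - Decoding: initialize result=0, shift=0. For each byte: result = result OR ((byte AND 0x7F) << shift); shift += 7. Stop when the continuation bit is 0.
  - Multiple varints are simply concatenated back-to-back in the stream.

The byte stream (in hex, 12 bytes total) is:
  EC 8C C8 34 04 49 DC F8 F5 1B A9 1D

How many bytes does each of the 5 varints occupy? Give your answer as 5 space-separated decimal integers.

Answer: 4 1 1 4 2

Derivation:
  byte[0]=0xEC cont=1 payload=0x6C=108: acc |= 108<<0 -> acc=108 shift=7
  byte[1]=0x8C cont=1 payload=0x0C=12: acc |= 12<<7 -> acc=1644 shift=14
  byte[2]=0xC8 cont=1 payload=0x48=72: acc |= 72<<14 -> acc=1181292 shift=21
  byte[3]=0x34 cont=0 payload=0x34=52: acc |= 52<<21 -> acc=110233196 shift=28 [end]
Varint 1: bytes[0:4] = EC 8C C8 34 -> value 110233196 (4 byte(s))
  byte[4]=0x04 cont=0 payload=0x04=4: acc |= 4<<0 -> acc=4 shift=7 [end]
Varint 2: bytes[4:5] = 04 -> value 4 (1 byte(s))
  byte[5]=0x49 cont=0 payload=0x49=73: acc |= 73<<0 -> acc=73 shift=7 [end]
Varint 3: bytes[5:6] = 49 -> value 73 (1 byte(s))
  byte[6]=0xDC cont=1 payload=0x5C=92: acc |= 92<<0 -> acc=92 shift=7
  byte[7]=0xF8 cont=1 payload=0x78=120: acc |= 120<<7 -> acc=15452 shift=14
  byte[8]=0xF5 cont=1 payload=0x75=117: acc |= 117<<14 -> acc=1932380 shift=21
  byte[9]=0x1B cont=0 payload=0x1B=27: acc |= 27<<21 -> acc=58555484 shift=28 [end]
Varint 4: bytes[6:10] = DC F8 F5 1B -> value 58555484 (4 byte(s))
  byte[10]=0xA9 cont=1 payload=0x29=41: acc |= 41<<0 -> acc=41 shift=7
  byte[11]=0x1D cont=0 payload=0x1D=29: acc |= 29<<7 -> acc=3753 shift=14 [end]
Varint 5: bytes[10:12] = A9 1D -> value 3753 (2 byte(s))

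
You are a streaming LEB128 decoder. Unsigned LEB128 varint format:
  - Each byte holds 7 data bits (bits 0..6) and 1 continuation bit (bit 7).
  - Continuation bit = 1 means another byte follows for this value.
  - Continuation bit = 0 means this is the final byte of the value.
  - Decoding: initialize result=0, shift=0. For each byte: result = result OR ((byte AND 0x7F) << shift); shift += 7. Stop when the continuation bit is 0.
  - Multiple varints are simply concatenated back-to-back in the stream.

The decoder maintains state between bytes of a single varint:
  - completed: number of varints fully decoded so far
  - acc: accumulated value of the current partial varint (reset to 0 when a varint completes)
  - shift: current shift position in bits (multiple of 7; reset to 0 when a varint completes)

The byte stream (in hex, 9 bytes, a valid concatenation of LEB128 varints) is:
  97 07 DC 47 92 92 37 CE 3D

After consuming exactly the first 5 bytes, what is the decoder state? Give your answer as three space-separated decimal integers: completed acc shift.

byte[0]=0x97 cont=1 payload=0x17: acc |= 23<<0 -> completed=0 acc=23 shift=7
byte[1]=0x07 cont=0 payload=0x07: varint #1 complete (value=919); reset -> completed=1 acc=0 shift=0
byte[2]=0xDC cont=1 payload=0x5C: acc |= 92<<0 -> completed=1 acc=92 shift=7
byte[3]=0x47 cont=0 payload=0x47: varint #2 complete (value=9180); reset -> completed=2 acc=0 shift=0
byte[4]=0x92 cont=1 payload=0x12: acc |= 18<<0 -> completed=2 acc=18 shift=7

Answer: 2 18 7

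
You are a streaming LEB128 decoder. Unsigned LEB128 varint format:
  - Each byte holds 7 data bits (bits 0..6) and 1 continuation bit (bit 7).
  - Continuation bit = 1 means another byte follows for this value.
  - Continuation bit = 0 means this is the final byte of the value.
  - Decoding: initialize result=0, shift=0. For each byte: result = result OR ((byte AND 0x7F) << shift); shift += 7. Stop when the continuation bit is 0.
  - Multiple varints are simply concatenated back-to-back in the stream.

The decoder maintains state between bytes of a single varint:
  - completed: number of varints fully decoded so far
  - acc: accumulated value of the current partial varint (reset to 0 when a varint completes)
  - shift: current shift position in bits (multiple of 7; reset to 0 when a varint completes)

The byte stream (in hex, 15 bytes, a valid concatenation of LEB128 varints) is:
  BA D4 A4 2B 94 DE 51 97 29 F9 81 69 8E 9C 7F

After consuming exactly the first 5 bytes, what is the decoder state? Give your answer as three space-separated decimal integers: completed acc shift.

Answer: 1 20 7

Derivation:
byte[0]=0xBA cont=1 payload=0x3A: acc |= 58<<0 -> completed=0 acc=58 shift=7
byte[1]=0xD4 cont=1 payload=0x54: acc |= 84<<7 -> completed=0 acc=10810 shift=14
byte[2]=0xA4 cont=1 payload=0x24: acc |= 36<<14 -> completed=0 acc=600634 shift=21
byte[3]=0x2B cont=0 payload=0x2B: varint #1 complete (value=90778170); reset -> completed=1 acc=0 shift=0
byte[4]=0x94 cont=1 payload=0x14: acc |= 20<<0 -> completed=1 acc=20 shift=7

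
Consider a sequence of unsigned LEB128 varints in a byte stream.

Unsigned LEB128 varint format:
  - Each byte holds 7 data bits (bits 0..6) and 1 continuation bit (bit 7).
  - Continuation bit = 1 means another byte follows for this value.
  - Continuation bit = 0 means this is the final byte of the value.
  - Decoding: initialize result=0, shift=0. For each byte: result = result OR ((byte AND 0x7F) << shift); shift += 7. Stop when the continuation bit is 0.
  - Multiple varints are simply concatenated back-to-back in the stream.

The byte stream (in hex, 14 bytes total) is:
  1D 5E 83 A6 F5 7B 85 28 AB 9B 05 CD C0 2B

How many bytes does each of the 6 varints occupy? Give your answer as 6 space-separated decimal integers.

  byte[0]=0x1D cont=0 payload=0x1D=29: acc |= 29<<0 -> acc=29 shift=7 [end]
Varint 1: bytes[0:1] = 1D -> value 29 (1 byte(s))
  byte[1]=0x5E cont=0 payload=0x5E=94: acc |= 94<<0 -> acc=94 shift=7 [end]
Varint 2: bytes[1:2] = 5E -> value 94 (1 byte(s))
  byte[2]=0x83 cont=1 payload=0x03=3: acc |= 3<<0 -> acc=3 shift=7
  byte[3]=0xA6 cont=1 payload=0x26=38: acc |= 38<<7 -> acc=4867 shift=14
  byte[4]=0xF5 cont=1 payload=0x75=117: acc |= 117<<14 -> acc=1921795 shift=21
  byte[5]=0x7B cont=0 payload=0x7B=123: acc |= 123<<21 -> acc=259871491 shift=28 [end]
Varint 3: bytes[2:6] = 83 A6 F5 7B -> value 259871491 (4 byte(s))
  byte[6]=0x85 cont=1 payload=0x05=5: acc |= 5<<0 -> acc=5 shift=7
  byte[7]=0x28 cont=0 payload=0x28=40: acc |= 40<<7 -> acc=5125 shift=14 [end]
Varint 4: bytes[6:8] = 85 28 -> value 5125 (2 byte(s))
  byte[8]=0xAB cont=1 payload=0x2B=43: acc |= 43<<0 -> acc=43 shift=7
  byte[9]=0x9B cont=1 payload=0x1B=27: acc |= 27<<7 -> acc=3499 shift=14
  byte[10]=0x05 cont=0 payload=0x05=5: acc |= 5<<14 -> acc=85419 shift=21 [end]
Varint 5: bytes[8:11] = AB 9B 05 -> value 85419 (3 byte(s))
  byte[11]=0xCD cont=1 payload=0x4D=77: acc |= 77<<0 -> acc=77 shift=7
  byte[12]=0xC0 cont=1 payload=0x40=64: acc |= 64<<7 -> acc=8269 shift=14
  byte[13]=0x2B cont=0 payload=0x2B=43: acc |= 43<<14 -> acc=712781 shift=21 [end]
Varint 6: bytes[11:14] = CD C0 2B -> value 712781 (3 byte(s))

Answer: 1 1 4 2 3 3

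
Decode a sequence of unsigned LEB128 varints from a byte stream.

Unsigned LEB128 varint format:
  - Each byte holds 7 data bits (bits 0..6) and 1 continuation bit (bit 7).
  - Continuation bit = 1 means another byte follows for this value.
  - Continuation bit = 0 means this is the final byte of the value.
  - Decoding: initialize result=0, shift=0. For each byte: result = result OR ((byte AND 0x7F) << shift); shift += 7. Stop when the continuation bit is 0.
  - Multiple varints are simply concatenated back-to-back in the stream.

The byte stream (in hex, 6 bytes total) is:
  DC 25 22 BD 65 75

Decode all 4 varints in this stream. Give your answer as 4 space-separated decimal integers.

Answer: 4828 34 12989 117

Derivation:
  byte[0]=0xDC cont=1 payload=0x5C=92: acc |= 92<<0 -> acc=92 shift=7
  byte[1]=0x25 cont=0 payload=0x25=37: acc |= 37<<7 -> acc=4828 shift=14 [end]
Varint 1: bytes[0:2] = DC 25 -> value 4828 (2 byte(s))
  byte[2]=0x22 cont=0 payload=0x22=34: acc |= 34<<0 -> acc=34 shift=7 [end]
Varint 2: bytes[2:3] = 22 -> value 34 (1 byte(s))
  byte[3]=0xBD cont=1 payload=0x3D=61: acc |= 61<<0 -> acc=61 shift=7
  byte[4]=0x65 cont=0 payload=0x65=101: acc |= 101<<7 -> acc=12989 shift=14 [end]
Varint 3: bytes[3:5] = BD 65 -> value 12989 (2 byte(s))
  byte[5]=0x75 cont=0 payload=0x75=117: acc |= 117<<0 -> acc=117 shift=7 [end]
Varint 4: bytes[5:6] = 75 -> value 117 (1 byte(s))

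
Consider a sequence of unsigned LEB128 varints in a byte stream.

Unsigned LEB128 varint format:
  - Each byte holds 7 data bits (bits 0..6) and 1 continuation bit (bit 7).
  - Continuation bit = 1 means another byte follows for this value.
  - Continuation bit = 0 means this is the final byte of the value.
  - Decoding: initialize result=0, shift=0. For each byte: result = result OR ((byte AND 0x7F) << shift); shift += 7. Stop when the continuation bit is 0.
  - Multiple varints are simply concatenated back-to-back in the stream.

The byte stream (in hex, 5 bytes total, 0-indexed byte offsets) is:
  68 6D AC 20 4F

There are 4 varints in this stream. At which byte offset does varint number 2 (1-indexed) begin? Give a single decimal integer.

  byte[0]=0x68 cont=0 payload=0x68=104: acc |= 104<<0 -> acc=104 shift=7 [end]
Varint 1: bytes[0:1] = 68 -> value 104 (1 byte(s))
  byte[1]=0x6D cont=0 payload=0x6D=109: acc |= 109<<0 -> acc=109 shift=7 [end]
Varint 2: bytes[1:2] = 6D -> value 109 (1 byte(s))
  byte[2]=0xAC cont=1 payload=0x2C=44: acc |= 44<<0 -> acc=44 shift=7
  byte[3]=0x20 cont=0 payload=0x20=32: acc |= 32<<7 -> acc=4140 shift=14 [end]
Varint 3: bytes[2:4] = AC 20 -> value 4140 (2 byte(s))
  byte[4]=0x4F cont=0 payload=0x4F=79: acc |= 79<<0 -> acc=79 shift=7 [end]
Varint 4: bytes[4:5] = 4F -> value 79 (1 byte(s))

Answer: 1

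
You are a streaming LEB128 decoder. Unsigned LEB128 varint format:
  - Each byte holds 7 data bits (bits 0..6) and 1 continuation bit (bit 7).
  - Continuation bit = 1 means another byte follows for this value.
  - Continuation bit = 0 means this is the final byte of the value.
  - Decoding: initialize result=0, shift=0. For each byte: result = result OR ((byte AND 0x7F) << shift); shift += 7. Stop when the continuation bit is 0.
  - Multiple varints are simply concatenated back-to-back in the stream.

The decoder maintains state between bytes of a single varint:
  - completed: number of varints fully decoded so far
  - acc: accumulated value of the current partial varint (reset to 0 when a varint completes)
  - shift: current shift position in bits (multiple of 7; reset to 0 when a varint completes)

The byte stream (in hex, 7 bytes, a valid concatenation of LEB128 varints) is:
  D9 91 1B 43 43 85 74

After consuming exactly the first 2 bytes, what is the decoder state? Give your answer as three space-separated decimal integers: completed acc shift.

Answer: 0 2265 14

Derivation:
byte[0]=0xD9 cont=1 payload=0x59: acc |= 89<<0 -> completed=0 acc=89 shift=7
byte[1]=0x91 cont=1 payload=0x11: acc |= 17<<7 -> completed=0 acc=2265 shift=14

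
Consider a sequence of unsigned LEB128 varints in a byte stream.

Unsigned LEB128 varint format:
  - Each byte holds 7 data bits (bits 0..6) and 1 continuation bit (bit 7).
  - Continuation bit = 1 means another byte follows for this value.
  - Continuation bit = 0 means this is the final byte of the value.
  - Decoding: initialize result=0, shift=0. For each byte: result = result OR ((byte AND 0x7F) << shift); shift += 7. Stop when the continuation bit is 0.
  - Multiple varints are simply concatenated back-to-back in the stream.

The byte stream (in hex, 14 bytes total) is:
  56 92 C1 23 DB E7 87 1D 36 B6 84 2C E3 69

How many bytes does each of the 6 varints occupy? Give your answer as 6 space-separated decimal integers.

Answer: 1 3 4 1 3 2

Derivation:
  byte[0]=0x56 cont=0 payload=0x56=86: acc |= 86<<0 -> acc=86 shift=7 [end]
Varint 1: bytes[0:1] = 56 -> value 86 (1 byte(s))
  byte[1]=0x92 cont=1 payload=0x12=18: acc |= 18<<0 -> acc=18 shift=7
  byte[2]=0xC1 cont=1 payload=0x41=65: acc |= 65<<7 -> acc=8338 shift=14
  byte[3]=0x23 cont=0 payload=0x23=35: acc |= 35<<14 -> acc=581778 shift=21 [end]
Varint 2: bytes[1:4] = 92 C1 23 -> value 581778 (3 byte(s))
  byte[4]=0xDB cont=1 payload=0x5B=91: acc |= 91<<0 -> acc=91 shift=7
  byte[5]=0xE7 cont=1 payload=0x67=103: acc |= 103<<7 -> acc=13275 shift=14
  byte[6]=0x87 cont=1 payload=0x07=7: acc |= 7<<14 -> acc=127963 shift=21
  byte[7]=0x1D cont=0 payload=0x1D=29: acc |= 29<<21 -> acc=60945371 shift=28 [end]
Varint 3: bytes[4:8] = DB E7 87 1D -> value 60945371 (4 byte(s))
  byte[8]=0x36 cont=0 payload=0x36=54: acc |= 54<<0 -> acc=54 shift=7 [end]
Varint 4: bytes[8:9] = 36 -> value 54 (1 byte(s))
  byte[9]=0xB6 cont=1 payload=0x36=54: acc |= 54<<0 -> acc=54 shift=7
  byte[10]=0x84 cont=1 payload=0x04=4: acc |= 4<<7 -> acc=566 shift=14
  byte[11]=0x2C cont=0 payload=0x2C=44: acc |= 44<<14 -> acc=721462 shift=21 [end]
Varint 5: bytes[9:12] = B6 84 2C -> value 721462 (3 byte(s))
  byte[12]=0xE3 cont=1 payload=0x63=99: acc |= 99<<0 -> acc=99 shift=7
  byte[13]=0x69 cont=0 payload=0x69=105: acc |= 105<<7 -> acc=13539 shift=14 [end]
Varint 6: bytes[12:14] = E3 69 -> value 13539 (2 byte(s))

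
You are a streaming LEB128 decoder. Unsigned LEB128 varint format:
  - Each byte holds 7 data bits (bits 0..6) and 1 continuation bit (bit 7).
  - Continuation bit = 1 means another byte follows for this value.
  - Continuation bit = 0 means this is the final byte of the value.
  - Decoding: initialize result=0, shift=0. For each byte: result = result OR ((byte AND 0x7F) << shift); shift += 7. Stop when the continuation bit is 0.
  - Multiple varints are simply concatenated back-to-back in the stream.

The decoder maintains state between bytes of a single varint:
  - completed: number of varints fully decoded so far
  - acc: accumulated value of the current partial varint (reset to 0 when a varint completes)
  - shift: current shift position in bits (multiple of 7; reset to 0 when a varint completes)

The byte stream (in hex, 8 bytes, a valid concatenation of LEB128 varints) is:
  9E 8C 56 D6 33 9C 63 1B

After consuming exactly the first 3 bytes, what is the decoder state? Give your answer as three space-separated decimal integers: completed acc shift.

byte[0]=0x9E cont=1 payload=0x1E: acc |= 30<<0 -> completed=0 acc=30 shift=7
byte[1]=0x8C cont=1 payload=0x0C: acc |= 12<<7 -> completed=0 acc=1566 shift=14
byte[2]=0x56 cont=0 payload=0x56: varint #1 complete (value=1410590); reset -> completed=1 acc=0 shift=0

Answer: 1 0 0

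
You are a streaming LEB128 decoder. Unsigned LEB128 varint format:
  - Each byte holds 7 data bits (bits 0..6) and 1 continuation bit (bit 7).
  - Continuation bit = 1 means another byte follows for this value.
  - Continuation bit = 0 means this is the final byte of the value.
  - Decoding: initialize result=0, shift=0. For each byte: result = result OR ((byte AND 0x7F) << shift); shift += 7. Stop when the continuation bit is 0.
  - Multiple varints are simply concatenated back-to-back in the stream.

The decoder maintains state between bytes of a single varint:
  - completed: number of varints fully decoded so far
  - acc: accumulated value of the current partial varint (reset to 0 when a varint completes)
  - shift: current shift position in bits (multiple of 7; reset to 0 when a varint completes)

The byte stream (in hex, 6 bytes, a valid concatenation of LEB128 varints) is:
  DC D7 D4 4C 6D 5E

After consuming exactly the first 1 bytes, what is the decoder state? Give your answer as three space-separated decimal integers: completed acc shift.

Answer: 0 92 7

Derivation:
byte[0]=0xDC cont=1 payload=0x5C: acc |= 92<<0 -> completed=0 acc=92 shift=7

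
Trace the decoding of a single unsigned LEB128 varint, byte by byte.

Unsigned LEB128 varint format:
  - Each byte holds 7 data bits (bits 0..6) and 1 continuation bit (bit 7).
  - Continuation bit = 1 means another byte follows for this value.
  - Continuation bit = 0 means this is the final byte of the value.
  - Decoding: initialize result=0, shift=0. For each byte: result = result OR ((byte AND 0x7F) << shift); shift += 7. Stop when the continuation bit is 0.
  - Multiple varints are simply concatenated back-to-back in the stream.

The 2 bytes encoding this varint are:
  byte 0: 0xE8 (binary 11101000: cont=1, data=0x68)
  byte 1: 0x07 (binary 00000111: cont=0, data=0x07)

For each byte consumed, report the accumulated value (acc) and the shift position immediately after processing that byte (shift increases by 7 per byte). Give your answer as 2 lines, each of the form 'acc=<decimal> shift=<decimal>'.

byte 0=0xE8: payload=0x68=104, contrib = 104<<0 = 104; acc -> 104, shift -> 7
byte 1=0x07: payload=0x07=7, contrib = 7<<7 = 896; acc -> 1000, shift -> 14

Answer: acc=104 shift=7
acc=1000 shift=14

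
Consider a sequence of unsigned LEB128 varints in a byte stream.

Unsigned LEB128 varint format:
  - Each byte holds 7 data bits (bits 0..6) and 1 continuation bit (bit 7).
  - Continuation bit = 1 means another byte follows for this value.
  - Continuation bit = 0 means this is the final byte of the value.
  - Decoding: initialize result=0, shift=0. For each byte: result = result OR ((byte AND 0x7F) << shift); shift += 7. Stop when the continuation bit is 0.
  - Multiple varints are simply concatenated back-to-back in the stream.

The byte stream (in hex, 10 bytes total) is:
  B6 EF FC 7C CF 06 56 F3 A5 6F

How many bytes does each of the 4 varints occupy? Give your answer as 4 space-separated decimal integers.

Answer: 4 2 1 3

Derivation:
  byte[0]=0xB6 cont=1 payload=0x36=54: acc |= 54<<0 -> acc=54 shift=7
  byte[1]=0xEF cont=1 payload=0x6F=111: acc |= 111<<7 -> acc=14262 shift=14
  byte[2]=0xFC cont=1 payload=0x7C=124: acc |= 124<<14 -> acc=2045878 shift=21
  byte[3]=0x7C cont=0 payload=0x7C=124: acc |= 124<<21 -> acc=262092726 shift=28 [end]
Varint 1: bytes[0:4] = B6 EF FC 7C -> value 262092726 (4 byte(s))
  byte[4]=0xCF cont=1 payload=0x4F=79: acc |= 79<<0 -> acc=79 shift=7
  byte[5]=0x06 cont=0 payload=0x06=6: acc |= 6<<7 -> acc=847 shift=14 [end]
Varint 2: bytes[4:6] = CF 06 -> value 847 (2 byte(s))
  byte[6]=0x56 cont=0 payload=0x56=86: acc |= 86<<0 -> acc=86 shift=7 [end]
Varint 3: bytes[6:7] = 56 -> value 86 (1 byte(s))
  byte[7]=0xF3 cont=1 payload=0x73=115: acc |= 115<<0 -> acc=115 shift=7
  byte[8]=0xA5 cont=1 payload=0x25=37: acc |= 37<<7 -> acc=4851 shift=14
  byte[9]=0x6F cont=0 payload=0x6F=111: acc |= 111<<14 -> acc=1823475 shift=21 [end]
Varint 4: bytes[7:10] = F3 A5 6F -> value 1823475 (3 byte(s))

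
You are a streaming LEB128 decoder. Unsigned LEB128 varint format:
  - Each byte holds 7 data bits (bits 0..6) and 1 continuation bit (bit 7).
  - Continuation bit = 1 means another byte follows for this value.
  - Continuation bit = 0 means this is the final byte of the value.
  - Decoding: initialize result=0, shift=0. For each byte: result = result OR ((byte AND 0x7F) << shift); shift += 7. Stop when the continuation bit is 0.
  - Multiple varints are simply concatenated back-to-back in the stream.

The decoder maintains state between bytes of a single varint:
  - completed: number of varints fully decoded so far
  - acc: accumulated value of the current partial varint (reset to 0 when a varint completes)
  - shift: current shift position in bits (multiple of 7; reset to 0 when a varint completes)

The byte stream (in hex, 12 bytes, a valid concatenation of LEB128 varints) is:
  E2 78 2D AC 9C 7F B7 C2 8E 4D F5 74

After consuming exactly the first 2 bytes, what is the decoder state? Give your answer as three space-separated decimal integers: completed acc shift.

Answer: 1 0 0

Derivation:
byte[0]=0xE2 cont=1 payload=0x62: acc |= 98<<0 -> completed=0 acc=98 shift=7
byte[1]=0x78 cont=0 payload=0x78: varint #1 complete (value=15458); reset -> completed=1 acc=0 shift=0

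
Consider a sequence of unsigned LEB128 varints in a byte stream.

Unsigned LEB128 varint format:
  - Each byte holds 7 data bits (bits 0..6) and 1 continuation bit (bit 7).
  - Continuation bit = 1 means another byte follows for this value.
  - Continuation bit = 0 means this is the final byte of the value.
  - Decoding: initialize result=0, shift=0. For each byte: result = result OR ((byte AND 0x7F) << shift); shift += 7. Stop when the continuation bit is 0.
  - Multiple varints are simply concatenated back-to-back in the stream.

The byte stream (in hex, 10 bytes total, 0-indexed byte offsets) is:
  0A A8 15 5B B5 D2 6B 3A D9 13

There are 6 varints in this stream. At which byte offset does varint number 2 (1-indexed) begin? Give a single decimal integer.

  byte[0]=0x0A cont=0 payload=0x0A=10: acc |= 10<<0 -> acc=10 shift=7 [end]
Varint 1: bytes[0:1] = 0A -> value 10 (1 byte(s))
  byte[1]=0xA8 cont=1 payload=0x28=40: acc |= 40<<0 -> acc=40 shift=7
  byte[2]=0x15 cont=0 payload=0x15=21: acc |= 21<<7 -> acc=2728 shift=14 [end]
Varint 2: bytes[1:3] = A8 15 -> value 2728 (2 byte(s))
  byte[3]=0x5B cont=0 payload=0x5B=91: acc |= 91<<0 -> acc=91 shift=7 [end]
Varint 3: bytes[3:4] = 5B -> value 91 (1 byte(s))
  byte[4]=0xB5 cont=1 payload=0x35=53: acc |= 53<<0 -> acc=53 shift=7
  byte[5]=0xD2 cont=1 payload=0x52=82: acc |= 82<<7 -> acc=10549 shift=14
  byte[6]=0x6B cont=0 payload=0x6B=107: acc |= 107<<14 -> acc=1763637 shift=21 [end]
Varint 4: bytes[4:7] = B5 D2 6B -> value 1763637 (3 byte(s))
  byte[7]=0x3A cont=0 payload=0x3A=58: acc |= 58<<0 -> acc=58 shift=7 [end]
Varint 5: bytes[7:8] = 3A -> value 58 (1 byte(s))
  byte[8]=0xD9 cont=1 payload=0x59=89: acc |= 89<<0 -> acc=89 shift=7
  byte[9]=0x13 cont=0 payload=0x13=19: acc |= 19<<7 -> acc=2521 shift=14 [end]
Varint 6: bytes[8:10] = D9 13 -> value 2521 (2 byte(s))

Answer: 1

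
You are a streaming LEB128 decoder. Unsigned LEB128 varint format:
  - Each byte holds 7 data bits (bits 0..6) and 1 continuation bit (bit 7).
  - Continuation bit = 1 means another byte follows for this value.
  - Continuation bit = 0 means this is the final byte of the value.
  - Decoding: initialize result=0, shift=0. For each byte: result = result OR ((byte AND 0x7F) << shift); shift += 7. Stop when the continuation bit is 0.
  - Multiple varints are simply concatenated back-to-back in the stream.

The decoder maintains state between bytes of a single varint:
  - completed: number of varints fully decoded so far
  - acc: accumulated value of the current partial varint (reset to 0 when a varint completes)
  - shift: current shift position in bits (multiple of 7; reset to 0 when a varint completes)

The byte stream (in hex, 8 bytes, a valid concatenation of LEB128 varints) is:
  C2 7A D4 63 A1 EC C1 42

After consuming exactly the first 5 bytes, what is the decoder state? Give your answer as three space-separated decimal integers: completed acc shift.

Answer: 2 33 7

Derivation:
byte[0]=0xC2 cont=1 payload=0x42: acc |= 66<<0 -> completed=0 acc=66 shift=7
byte[1]=0x7A cont=0 payload=0x7A: varint #1 complete (value=15682); reset -> completed=1 acc=0 shift=0
byte[2]=0xD4 cont=1 payload=0x54: acc |= 84<<0 -> completed=1 acc=84 shift=7
byte[3]=0x63 cont=0 payload=0x63: varint #2 complete (value=12756); reset -> completed=2 acc=0 shift=0
byte[4]=0xA1 cont=1 payload=0x21: acc |= 33<<0 -> completed=2 acc=33 shift=7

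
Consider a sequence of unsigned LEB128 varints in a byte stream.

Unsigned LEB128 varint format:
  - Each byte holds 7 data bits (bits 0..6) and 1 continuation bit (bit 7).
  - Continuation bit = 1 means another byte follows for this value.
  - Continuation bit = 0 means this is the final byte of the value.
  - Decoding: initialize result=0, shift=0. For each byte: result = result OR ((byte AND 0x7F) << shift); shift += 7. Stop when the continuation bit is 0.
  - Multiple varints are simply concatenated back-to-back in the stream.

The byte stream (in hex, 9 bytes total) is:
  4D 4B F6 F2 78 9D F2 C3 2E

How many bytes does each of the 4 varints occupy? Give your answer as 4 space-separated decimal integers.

Answer: 1 1 3 4

Derivation:
  byte[0]=0x4D cont=0 payload=0x4D=77: acc |= 77<<0 -> acc=77 shift=7 [end]
Varint 1: bytes[0:1] = 4D -> value 77 (1 byte(s))
  byte[1]=0x4B cont=0 payload=0x4B=75: acc |= 75<<0 -> acc=75 shift=7 [end]
Varint 2: bytes[1:2] = 4B -> value 75 (1 byte(s))
  byte[2]=0xF6 cont=1 payload=0x76=118: acc |= 118<<0 -> acc=118 shift=7
  byte[3]=0xF2 cont=1 payload=0x72=114: acc |= 114<<7 -> acc=14710 shift=14
  byte[4]=0x78 cont=0 payload=0x78=120: acc |= 120<<14 -> acc=1980790 shift=21 [end]
Varint 3: bytes[2:5] = F6 F2 78 -> value 1980790 (3 byte(s))
  byte[5]=0x9D cont=1 payload=0x1D=29: acc |= 29<<0 -> acc=29 shift=7
  byte[6]=0xF2 cont=1 payload=0x72=114: acc |= 114<<7 -> acc=14621 shift=14
  byte[7]=0xC3 cont=1 payload=0x43=67: acc |= 67<<14 -> acc=1112349 shift=21
  byte[8]=0x2E cont=0 payload=0x2E=46: acc |= 46<<21 -> acc=97581341 shift=28 [end]
Varint 4: bytes[5:9] = 9D F2 C3 2E -> value 97581341 (4 byte(s))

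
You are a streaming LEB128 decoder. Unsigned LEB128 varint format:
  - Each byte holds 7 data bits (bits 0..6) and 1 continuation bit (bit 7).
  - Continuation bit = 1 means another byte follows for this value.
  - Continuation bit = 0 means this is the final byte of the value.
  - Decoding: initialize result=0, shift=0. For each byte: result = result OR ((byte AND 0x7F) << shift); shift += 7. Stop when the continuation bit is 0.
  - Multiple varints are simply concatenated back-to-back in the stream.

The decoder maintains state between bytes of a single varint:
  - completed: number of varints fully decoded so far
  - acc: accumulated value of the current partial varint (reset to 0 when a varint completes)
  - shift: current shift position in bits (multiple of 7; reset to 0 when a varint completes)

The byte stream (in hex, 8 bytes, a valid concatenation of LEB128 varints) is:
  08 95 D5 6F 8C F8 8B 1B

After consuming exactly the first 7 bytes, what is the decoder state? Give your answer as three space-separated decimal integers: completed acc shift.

Answer: 2 195596 21

Derivation:
byte[0]=0x08 cont=0 payload=0x08: varint #1 complete (value=8); reset -> completed=1 acc=0 shift=0
byte[1]=0x95 cont=1 payload=0x15: acc |= 21<<0 -> completed=1 acc=21 shift=7
byte[2]=0xD5 cont=1 payload=0x55: acc |= 85<<7 -> completed=1 acc=10901 shift=14
byte[3]=0x6F cont=0 payload=0x6F: varint #2 complete (value=1829525); reset -> completed=2 acc=0 shift=0
byte[4]=0x8C cont=1 payload=0x0C: acc |= 12<<0 -> completed=2 acc=12 shift=7
byte[5]=0xF8 cont=1 payload=0x78: acc |= 120<<7 -> completed=2 acc=15372 shift=14
byte[6]=0x8B cont=1 payload=0x0B: acc |= 11<<14 -> completed=2 acc=195596 shift=21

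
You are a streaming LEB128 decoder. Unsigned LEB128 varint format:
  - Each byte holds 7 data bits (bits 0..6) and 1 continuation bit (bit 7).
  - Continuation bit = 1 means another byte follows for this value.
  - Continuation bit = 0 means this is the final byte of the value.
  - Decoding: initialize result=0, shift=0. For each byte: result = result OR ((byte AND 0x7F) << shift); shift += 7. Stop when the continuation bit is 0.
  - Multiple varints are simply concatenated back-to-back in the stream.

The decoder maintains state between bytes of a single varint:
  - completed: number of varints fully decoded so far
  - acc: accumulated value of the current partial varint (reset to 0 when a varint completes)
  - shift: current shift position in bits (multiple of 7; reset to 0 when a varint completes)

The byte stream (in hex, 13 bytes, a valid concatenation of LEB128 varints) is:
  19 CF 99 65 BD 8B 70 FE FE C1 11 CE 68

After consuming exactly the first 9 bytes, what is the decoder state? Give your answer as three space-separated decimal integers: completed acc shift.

Answer: 3 16254 14

Derivation:
byte[0]=0x19 cont=0 payload=0x19: varint #1 complete (value=25); reset -> completed=1 acc=0 shift=0
byte[1]=0xCF cont=1 payload=0x4F: acc |= 79<<0 -> completed=1 acc=79 shift=7
byte[2]=0x99 cont=1 payload=0x19: acc |= 25<<7 -> completed=1 acc=3279 shift=14
byte[3]=0x65 cont=0 payload=0x65: varint #2 complete (value=1658063); reset -> completed=2 acc=0 shift=0
byte[4]=0xBD cont=1 payload=0x3D: acc |= 61<<0 -> completed=2 acc=61 shift=7
byte[5]=0x8B cont=1 payload=0x0B: acc |= 11<<7 -> completed=2 acc=1469 shift=14
byte[6]=0x70 cont=0 payload=0x70: varint #3 complete (value=1836477); reset -> completed=3 acc=0 shift=0
byte[7]=0xFE cont=1 payload=0x7E: acc |= 126<<0 -> completed=3 acc=126 shift=7
byte[8]=0xFE cont=1 payload=0x7E: acc |= 126<<7 -> completed=3 acc=16254 shift=14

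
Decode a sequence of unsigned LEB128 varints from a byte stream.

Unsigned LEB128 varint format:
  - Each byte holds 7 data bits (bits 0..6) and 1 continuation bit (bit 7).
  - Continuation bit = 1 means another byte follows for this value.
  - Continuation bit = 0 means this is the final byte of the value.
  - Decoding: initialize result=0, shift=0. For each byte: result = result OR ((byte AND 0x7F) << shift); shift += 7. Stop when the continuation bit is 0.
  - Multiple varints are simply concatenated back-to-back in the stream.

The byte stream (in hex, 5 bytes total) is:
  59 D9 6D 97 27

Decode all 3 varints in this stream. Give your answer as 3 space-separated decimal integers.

Answer: 89 14041 5015

Derivation:
  byte[0]=0x59 cont=0 payload=0x59=89: acc |= 89<<0 -> acc=89 shift=7 [end]
Varint 1: bytes[0:1] = 59 -> value 89 (1 byte(s))
  byte[1]=0xD9 cont=1 payload=0x59=89: acc |= 89<<0 -> acc=89 shift=7
  byte[2]=0x6D cont=0 payload=0x6D=109: acc |= 109<<7 -> acc=14041 shift=14 [end]
Varint 2: bytes[1:3] = D9 6D -> value 14041 (2 byte(s))
  byte[3]=0x97 cont=1 payload=0x17=23: acc |= 23<<0 -> acc=23 shift=7
  byte[4]=0x27 cont=0 payload=0x27=39: acc |= 39<<7 -> acc=5015 shift=14 [end]
Varint 3: bytes[3:5] = 97 27 -> value 5015 (2 byte(s))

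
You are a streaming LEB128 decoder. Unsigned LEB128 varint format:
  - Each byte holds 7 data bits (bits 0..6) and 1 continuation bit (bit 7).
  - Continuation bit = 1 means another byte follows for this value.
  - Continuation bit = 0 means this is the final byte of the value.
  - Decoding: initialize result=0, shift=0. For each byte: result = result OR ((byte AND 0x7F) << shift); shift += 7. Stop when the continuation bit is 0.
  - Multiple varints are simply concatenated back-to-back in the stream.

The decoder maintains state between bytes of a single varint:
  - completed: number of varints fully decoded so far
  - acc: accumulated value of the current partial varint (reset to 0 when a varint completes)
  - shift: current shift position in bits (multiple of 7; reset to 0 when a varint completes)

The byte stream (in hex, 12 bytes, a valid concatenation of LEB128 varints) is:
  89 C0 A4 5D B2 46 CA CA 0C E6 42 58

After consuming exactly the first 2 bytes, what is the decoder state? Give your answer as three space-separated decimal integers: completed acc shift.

byte[0]=0x89 cont=1 payload=0x09: acc |= 9<<0 -> completed=0 acc=9 shift=7
byte[1]=0xC0 cont=1 payload=0x40: acc |= 64<<7 -> completed=0 acc=8201 shift=14

Answer: 0 8201 14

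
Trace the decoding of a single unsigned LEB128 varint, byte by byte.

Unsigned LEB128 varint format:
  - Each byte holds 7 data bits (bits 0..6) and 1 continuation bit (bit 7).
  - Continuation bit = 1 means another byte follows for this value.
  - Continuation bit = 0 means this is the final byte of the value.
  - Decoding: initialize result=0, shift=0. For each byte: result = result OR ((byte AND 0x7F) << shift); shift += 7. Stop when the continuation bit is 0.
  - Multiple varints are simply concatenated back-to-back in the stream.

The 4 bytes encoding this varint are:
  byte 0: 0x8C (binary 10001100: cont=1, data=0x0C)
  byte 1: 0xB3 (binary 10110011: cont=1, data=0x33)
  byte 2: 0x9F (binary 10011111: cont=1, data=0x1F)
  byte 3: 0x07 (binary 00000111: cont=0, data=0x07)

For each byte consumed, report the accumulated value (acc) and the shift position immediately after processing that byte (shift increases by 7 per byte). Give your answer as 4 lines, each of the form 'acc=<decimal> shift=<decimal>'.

Answer: acc=12 shift=7
acc=6540 shift=14
acc=514444 shift=21
acc=15194508 shift=28

Derivation:
byte 0=0x8C: payload=0x0C=12, contrib = 12<<0 = 12; acc -> 12, shift -> 7
byte 1=0xB3: payload=0x33=51, contrib = 51<<7 = 6528; acc -> 6540, shift -> 14
byte 2=0x9F: payload=0x1F=31, contrib = 31<<14 = 507904; acc -> 514444, shift -> 21
byte 3=0x07: payload=0x07=7, contrib = 7<<21 = 14680064; acc -> 15194508, shift -> 28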